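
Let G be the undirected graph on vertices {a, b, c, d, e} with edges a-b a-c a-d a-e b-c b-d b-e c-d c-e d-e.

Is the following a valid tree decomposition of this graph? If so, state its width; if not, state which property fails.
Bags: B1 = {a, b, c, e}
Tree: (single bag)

A tree decomposition must satisfy three properties: every vertex lies in some bag; for every edge, both endpoints lie together in some bag; and for every vertex, the bags containing it form a connected subtree. Here vertex d appears in no bag, so the decomposition is invalid.

No — vertex d appears in no bag.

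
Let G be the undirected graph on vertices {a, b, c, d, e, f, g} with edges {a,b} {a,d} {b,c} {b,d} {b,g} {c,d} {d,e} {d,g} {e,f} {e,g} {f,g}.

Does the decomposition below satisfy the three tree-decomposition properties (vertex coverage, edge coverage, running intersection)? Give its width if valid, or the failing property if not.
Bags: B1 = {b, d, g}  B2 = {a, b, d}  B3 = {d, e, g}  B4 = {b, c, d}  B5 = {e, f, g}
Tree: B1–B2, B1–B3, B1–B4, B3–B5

Yes; width 2.

Checking the three conditions: (i) the bags cover all of {a, b, c, d, e, f, g}; (ii) for each edge, some bag contains both endpoints; (iii) the bags containing any fixed vertex form a subtree. All hold, so the decomposition is valid with width 3 − 1 = 2.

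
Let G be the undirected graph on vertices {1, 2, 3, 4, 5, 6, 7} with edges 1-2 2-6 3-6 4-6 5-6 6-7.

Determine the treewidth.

A width-1 tree decomposition is:
Bags: B1 = {3, 6}  B2 = {2, 6}  B3 = {1, 2}  B4 = {6, 7}  B5 = {4, 6}  B6 = {5, 6}
Tree: B1–B2, B2–B3, B1–B4, B1–B5, B1–B6
The largest bag has 2 vertices, giving width 1; this decomposition certifies tw(G) ≤ 1. Any graph with an edge has treewidth ≥ 1, and G has the edge 3–6. Hence tw(G) = 1 exactly.

1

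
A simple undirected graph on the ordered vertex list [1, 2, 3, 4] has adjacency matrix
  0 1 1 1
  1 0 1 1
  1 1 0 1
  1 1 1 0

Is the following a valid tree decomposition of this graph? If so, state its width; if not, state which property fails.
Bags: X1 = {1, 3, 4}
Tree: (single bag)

No — vertex 2 appears in no bag.

A tree decomposition must satisfy three properties: every vertex lies in some bag; for every edge, both endpoints lie together in some bag; and for every vertex, the bags containing it form a connected subtree. Here vertex 2 appears in no bag, so the decomposition is invalid.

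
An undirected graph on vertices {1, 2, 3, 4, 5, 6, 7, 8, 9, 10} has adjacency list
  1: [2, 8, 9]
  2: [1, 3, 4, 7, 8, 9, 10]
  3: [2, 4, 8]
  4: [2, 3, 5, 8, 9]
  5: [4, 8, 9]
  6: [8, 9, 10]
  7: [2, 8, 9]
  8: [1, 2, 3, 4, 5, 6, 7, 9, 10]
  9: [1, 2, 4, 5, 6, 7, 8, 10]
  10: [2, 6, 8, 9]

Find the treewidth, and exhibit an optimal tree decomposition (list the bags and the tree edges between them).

Each bag holds 4 vertices, so the decomposition has width 3, which upper-bounds the treewidth. Conversely, {1, 2, 8, 9} is a clique of size 4, and the vertices of any clique must share a bag in every tree decomposition; so some bag has ≥ 4 vertices and tw(G) ≥ 3. Hence tw(G) = 3 exactly.

Treewidth 3.
One optimal decomposition is:
Bags: B1 = {1, 2, 8, 9}  B2 = {2, 7, 8, 9}  B3 = {2, 4, 8, 9}  B4 = {2, 8, 9, 10}  B5 = {6, 8, 9, 10}  B6 = {4, 5, 8, 9}  B7 = {2, 3, 4, 8}
Tree: B1–B2, B1–B3, B1–B4, B4–B5, B3–B6, B3–B7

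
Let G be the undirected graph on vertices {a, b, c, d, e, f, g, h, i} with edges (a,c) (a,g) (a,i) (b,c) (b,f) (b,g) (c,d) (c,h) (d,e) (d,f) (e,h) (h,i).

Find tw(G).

A width-3 tree decomposition is:
Bags: B1 = {a, b, g, i}  B2 = {a, b, c, i}  B3 = {b, c, h, i}  B4 = {b, c, f, h}  B5 = {c, d, f, h}  B6 = {d, e, f, h}
Tree: B1–B2, B2–B3, B3–B4, B4–B5, B5–B6
Each bag holds 4 vertices, so the decomposition has width 3, which upper-bounds the treewidth. For the lower bound: the 4 vertex sets {a,g,i}, {b}, {c}, {d,e,f,h} are disjoint, each induces a connected subgraph, and every pair is joined by at least one edge of G. Contracting each set to a single vertex therefore yields K_{4} as a minor, and since treewidth is minor-monotone, tw(G) ≥ tw(K_{4}) = 3. Hence tw(G) = 3 exactly.

3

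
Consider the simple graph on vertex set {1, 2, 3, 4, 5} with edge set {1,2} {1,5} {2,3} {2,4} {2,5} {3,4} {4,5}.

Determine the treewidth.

A width-2 tree decomposition is:
Bags: B1 = {2, 4, 5}  B2 = {2, 3, 4}  B3 = {1, 2, 5}
Tree: B1–B2, B1–B3
Each bag holds 3 vertices, so the decomposition has width 2, which upper-bounds the treewidth. On the other hand G contains the 3-clique {1, 2, 5}. A clique must lie in a single bag of any decomposition, so no decomposition can have width below 2. Hence tw(G) = 2 exactly.

2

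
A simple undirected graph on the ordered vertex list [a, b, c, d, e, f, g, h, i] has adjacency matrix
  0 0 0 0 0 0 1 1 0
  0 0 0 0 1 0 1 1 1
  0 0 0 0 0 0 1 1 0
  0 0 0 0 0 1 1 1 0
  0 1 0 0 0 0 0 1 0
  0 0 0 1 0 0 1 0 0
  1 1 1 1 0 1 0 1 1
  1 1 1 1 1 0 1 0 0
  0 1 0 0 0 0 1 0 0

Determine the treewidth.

A width-2 tree decomposition is:
Bags: B1 = {b, g, h}  B2 = {b, g, i}  B3 = {d, g, h}  B4 = {c, g, h}  B5 = {d, f, g}  B6 = {a, g, h}  B7 = {b, e, h}
Tree: B1–B2, B1–B3, B1–B4, B3–B5, B4–B6, B1–B7
The largest bag has 3 vertices, giving width 2; this decomposition certifies tw(G) ≤ 2. On the other hand G contains the 3-clique {d, g, h}. A clique must lie in a single bag of any decomposition, so no decomposition can have width below 2. The upper and lower bounds meet at 2, so that is the treewidth.

2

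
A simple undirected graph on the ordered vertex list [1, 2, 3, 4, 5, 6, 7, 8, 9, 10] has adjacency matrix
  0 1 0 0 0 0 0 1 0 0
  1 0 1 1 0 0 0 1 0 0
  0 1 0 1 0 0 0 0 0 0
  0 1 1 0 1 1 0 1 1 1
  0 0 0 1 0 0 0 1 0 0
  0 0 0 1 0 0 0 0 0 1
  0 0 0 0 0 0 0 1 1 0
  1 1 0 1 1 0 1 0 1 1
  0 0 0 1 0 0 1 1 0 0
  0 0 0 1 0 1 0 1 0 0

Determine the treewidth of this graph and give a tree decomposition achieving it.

Treewidth 2.
One such decomposition:
Bags: B1 = {4, 5, 8}  B2 = {4, 8, 10}  B3 = {2, 4, 8}  B4 = {1, 2, 8}  B5 = {4, 8, 9}  B6 = {4, 6, 10}  B7 = {7, 8, 9}  B8 = {2, 3, 4}
Tree: B1–B2, B1–B3, B3–B4, B3–B5, B2–B6, B5–B7, B3–B8

The largest bag has 3 vertices, giving width 2; this decomposition certifies tw(G) ≤ 2. Conversely, {1, 2, 8} is a clique of size 3, and the vertices of any clique must share a bag in every tree decomposition; so some bag has ≥ 3 vertices and tw(G) ≥ 2. The upper and lower bounds meet at 2, so that is the treewidth.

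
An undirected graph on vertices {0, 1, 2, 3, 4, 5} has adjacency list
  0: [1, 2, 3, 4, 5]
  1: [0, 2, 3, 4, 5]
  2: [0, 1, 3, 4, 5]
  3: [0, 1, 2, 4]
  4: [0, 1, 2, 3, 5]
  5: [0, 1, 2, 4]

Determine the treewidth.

4

A width-4 tree decomposition is:
Bags: B1 = {0, 1, 2, 4, 5}  B2 = {0, 1, 2, 3, 4}
Tree: B1–B2
The largest bag has 5 vertices, giving width 4; this decomposition certifies tw(G) ≤ 4. Conversely, {0, 1, 2, 3, 4} is a clique of size 5, and the vertices of any clique must share a bag in every tree decomposition; so some bag has ≥ 5 vertices and tw(G) ≥ 4. Therefore the treewidth is 4.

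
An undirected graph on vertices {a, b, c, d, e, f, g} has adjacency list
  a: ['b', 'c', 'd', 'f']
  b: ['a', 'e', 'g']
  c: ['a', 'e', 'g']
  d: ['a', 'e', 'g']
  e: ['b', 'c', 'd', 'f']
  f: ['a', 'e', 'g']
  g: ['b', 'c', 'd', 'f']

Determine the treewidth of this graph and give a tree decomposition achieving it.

The largest bag has 4 vertices, giving width 3; this decomposition certifies tw(G) ≤ 3. For the lower bound: the 4 vertex sets {e,f}, {a,b}, {g}, {d} are disjoint, each induces a connected subgraph, and every pair is joined by at least one edge of G. Contracting each set to a single vertex therefore yields K_{4} as a minor, and since treewidth is minor-monotone, tw(G) ≥ tw(K_{4}) = 3. The upper and lower bounds meet at 3, so that is the treewidth.

Treewidth 3.
One optimal decomposition is:
Bags: B1 = {a, e, f, g}  B2 = {a, b, e, g}  B3 = {a, d, e, g}  B4 = {a, c, e, g}
Tree: B1–B2, B2–B3, B3–B4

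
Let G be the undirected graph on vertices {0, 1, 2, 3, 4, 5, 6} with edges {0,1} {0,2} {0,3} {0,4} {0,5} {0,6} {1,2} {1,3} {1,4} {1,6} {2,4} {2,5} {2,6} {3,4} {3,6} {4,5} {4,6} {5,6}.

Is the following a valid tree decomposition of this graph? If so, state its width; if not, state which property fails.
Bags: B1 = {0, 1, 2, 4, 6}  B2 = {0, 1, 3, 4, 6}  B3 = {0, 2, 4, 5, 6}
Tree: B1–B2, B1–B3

Vertex coverage: the bags together contain {0, 1, 2, 3, 4, 5, 6}, the full vertex set. Edge coverage: each edge of G has both endpoints in at least one bag. Running intersection: for every vertex, the bags containing it form a connected subtree. All three properties hold, so this is a valid tree decomposition of width max|bag| − 1 = 4, and hence tw(G) ≤ 4.

Yes; width 4.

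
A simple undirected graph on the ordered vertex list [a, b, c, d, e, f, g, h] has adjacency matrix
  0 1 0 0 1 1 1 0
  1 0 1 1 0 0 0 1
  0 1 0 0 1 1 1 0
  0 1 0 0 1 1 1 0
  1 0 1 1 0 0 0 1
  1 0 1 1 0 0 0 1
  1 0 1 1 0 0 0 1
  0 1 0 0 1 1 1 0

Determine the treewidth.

A width-4 tree decomposition is:
Bags: B1 = {a, c, d, e, h}  B2 = {a, b, c, d, h}  B3 = {a, c, d, f, h}  B4 = {a, c, d, g, h}
Tree: B1–B2, B2–B3, B3–B4
The largest bag has 5 vertices, giving width 4; this decomposition certifies tw(G) ≤ 4. For the lower bound: the 5 vertex sets {e,h}, {a,b}, {d,f}, {c}, {g} are disjoint, each induces a connected subgraph, and every pair is joined by at least one edge of G. Contracting each set to a single vertex therefore yields K_{5} as a minor, and since treewidth is minor-monotone, tw(G) ≥ tw(K_{5}) = 4. Hence tw(G) = 4 exactly.

4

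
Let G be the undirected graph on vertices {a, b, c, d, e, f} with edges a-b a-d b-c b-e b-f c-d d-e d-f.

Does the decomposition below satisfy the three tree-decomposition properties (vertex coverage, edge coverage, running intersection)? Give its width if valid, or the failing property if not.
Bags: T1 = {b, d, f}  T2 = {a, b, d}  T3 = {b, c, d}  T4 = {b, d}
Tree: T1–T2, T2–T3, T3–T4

No — vertex e appears in no bag.

A tree decomposition must satisfy three properties: every vertex lies in some bag; for every edge, both endpoints lie together in some bag; and for every vertex, the bags containing it form a connected subtree. Here vertex e appears in no bag, so the decomposition is invalid.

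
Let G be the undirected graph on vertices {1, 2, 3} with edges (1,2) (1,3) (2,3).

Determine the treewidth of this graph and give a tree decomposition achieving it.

With just one bag of size 3, the width is 3 − 1 = 2, so tw(G) ≤ 2. For the lower bound, the 3 vertices {1, 2, 3} are pairwise adjacent, and any tree decomposition puts a clique entirely inside one bag — forcing width ≥ 2. Combining the bounds, tw(G) = 2.

Treewidth 2.
Bags: B1 = {1, 2, 3}
Tree: (single bag)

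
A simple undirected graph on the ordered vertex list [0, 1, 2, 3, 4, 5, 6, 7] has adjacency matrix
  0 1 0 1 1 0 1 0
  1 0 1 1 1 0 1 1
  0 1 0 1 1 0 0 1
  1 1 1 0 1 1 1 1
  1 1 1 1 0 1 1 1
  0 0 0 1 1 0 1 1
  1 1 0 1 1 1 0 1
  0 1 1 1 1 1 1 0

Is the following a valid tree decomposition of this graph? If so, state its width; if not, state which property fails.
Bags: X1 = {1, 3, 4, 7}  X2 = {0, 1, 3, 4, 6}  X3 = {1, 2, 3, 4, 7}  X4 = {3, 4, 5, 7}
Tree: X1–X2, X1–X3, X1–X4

No — edge (6,7) lies in no bag.

A tree decomposition must satisfy three properties: every vertex lies in some bag; for every edge, both endpoints lie together in some bag; and for every vertex, the bags containing it form a connected subtree. Here edge (6,7) lies in no bag, so the decomposition is invalid.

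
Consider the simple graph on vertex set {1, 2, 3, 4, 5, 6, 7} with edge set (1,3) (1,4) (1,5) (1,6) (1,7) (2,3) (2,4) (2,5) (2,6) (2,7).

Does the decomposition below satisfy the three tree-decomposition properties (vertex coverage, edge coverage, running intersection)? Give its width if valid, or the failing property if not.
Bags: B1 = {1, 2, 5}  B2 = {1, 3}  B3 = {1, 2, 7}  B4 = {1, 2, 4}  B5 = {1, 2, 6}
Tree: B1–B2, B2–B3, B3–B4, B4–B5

A tree decomposition must satisfy three properties: every vertex lies in some bag; for every edge, both endpoints lie together in some bag; and for every vertex, the bags containing it form a connected subtree. Here edge (2,3) lies in no bag, so the decomposition is invalid.

No — edge (2,3) lies in no bag.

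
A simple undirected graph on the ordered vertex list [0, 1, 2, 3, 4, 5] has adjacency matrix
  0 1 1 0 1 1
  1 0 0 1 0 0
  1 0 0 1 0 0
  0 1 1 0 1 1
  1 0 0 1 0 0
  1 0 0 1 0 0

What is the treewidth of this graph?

A width-2 tree decomposition is:
Bags: B1 = {0, 3, 5}  B2 = {0, 3, 4}  B3 = {0, 1, 3}  B4 = {0, 2, 3}
Tree: B1–B2, B2–B3, B3–B4
The largest bag has 3 vertices, giving width 2; this decomposition certifies tw(G) ≤ 2. For the lower bound, G contains the cycle 0–5–3–4–0, so G is not a forest; only forests have treewidth ≤ 1, hence tw(G) ≥ 2. Combining the bounds, tw(G) = 2.

2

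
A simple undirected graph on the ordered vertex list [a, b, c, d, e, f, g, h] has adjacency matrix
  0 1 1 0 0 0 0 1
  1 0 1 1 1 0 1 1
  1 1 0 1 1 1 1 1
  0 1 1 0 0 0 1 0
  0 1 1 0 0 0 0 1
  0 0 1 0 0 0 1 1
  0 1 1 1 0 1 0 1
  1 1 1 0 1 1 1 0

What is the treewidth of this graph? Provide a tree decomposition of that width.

Treewidth 3.
One optimal decomposition is:
Bags: B1 = {b, c, g, h}  B2 = {b, c, d, g}  B3 = {b, c, e, h}  B4 = {c, f, g, h}  B5 = {a, b, c, h}
Tree: B1–B2, B1–B3, B1–B4, B1–B5

Every bag has size at most 4, so the width is 4 − 1 = 3 and tw(G) ≤ 3. Conversely, {b, c, d, g} is a clique of size 4, and the vertices of any clique must share a bag in every tree decomposition; so some bag has ≥ 4 vertices and tw(G) ≥ 3. Therefore the treewidth is 3.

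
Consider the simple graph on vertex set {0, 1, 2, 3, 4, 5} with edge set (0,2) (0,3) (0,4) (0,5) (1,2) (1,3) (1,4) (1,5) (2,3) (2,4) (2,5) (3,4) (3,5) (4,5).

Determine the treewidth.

4

A width-4 tree decomposition is:
Bags: B1 = {1, 2, 3, 4, 5}  B2 = {0, 2, 3, 4, 5}
Tree: B1–B2
Each bag holds 5 vertices, so the decomposition has width 4, which upper-bounds the treewidth. On the other hand G contains the 5-clique {0, 2, 3, 4, 5}. A clique must lie in a single bag of any decomposition, so no decomposition can have width below 4. The upper and lower bounds meet at 4, so that is the treewidth.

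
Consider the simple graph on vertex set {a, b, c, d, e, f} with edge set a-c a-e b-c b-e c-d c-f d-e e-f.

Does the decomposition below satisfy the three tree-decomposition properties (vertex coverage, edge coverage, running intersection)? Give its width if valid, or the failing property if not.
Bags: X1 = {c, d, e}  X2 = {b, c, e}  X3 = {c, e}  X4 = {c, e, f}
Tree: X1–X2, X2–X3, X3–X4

A tree decomposition must satisfy three properties: every vertex lies in some bag; for every edge, both endpoints lie together in some bag; and for every vertex, the bags containing it form a connected subtree. Here vertex a appears in no bag, so the decomposition is invalid.

No — vertex a appears in no bag.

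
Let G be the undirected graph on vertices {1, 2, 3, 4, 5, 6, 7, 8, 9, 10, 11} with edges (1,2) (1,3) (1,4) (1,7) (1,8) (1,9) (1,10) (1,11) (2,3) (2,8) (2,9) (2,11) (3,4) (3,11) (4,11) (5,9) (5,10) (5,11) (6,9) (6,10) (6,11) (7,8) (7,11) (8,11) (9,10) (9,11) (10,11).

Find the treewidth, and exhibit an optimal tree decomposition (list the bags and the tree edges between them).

Every bag has size at most 4, so the width is 4 − 1 = 3 and tw(G) ≤ 3. Conversely, {1, 2, 8, 11} is a clique of size 4, and the vertices of any clique must share a bag in every tree decomposition; so some bag has ≥ 4 vertices and tw(G) ≥ 3. Combining the bounds, tw(G) = 3.

Treewidth 3.
Bags: B1 = {1, 2, 9, 11}  B2 = {1, 2, 8, 11}  B3 = {1, 2, 3, 11}  B4 = {1, 9, 10, 11}  B5 = {5, 9, 10, 11}  B6 = {1, 7, 8, 11}  B7 = {6, 9, 10, 11}  B8 = {1, 3, 4, 11}
Tree: B1–B2, B1–B3, B1–B4, B4–B5, B2–B6, B4–B7, B3–B8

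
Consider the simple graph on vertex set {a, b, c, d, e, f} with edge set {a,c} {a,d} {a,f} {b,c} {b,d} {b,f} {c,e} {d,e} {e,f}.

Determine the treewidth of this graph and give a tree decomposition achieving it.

Treewidth 3.
One optimal decomposition is:
Bags: B1 = {c, d, e, f}  B2 = {a, c, d, f}  B3 = {b, c, d, f}
Tree: B1–B2, B2–B3

Each bag holds 4 vertices, so the decomposition has width 3, which upper-bounds the treewidth. For the lower bound: the 4 vertex sets {d,e}, {a,f}, {c}, {b} are disjoint, each induces a connected subgraph, and every pair is joined by at least one edge of G. Contracting each set to a single vertex therefore yields K_{4} as a minor, and since treewidth is minor-monotone, tw(G) ≥ tw(K_{4}) = 3. Combining the bounds, tw(G) = 3.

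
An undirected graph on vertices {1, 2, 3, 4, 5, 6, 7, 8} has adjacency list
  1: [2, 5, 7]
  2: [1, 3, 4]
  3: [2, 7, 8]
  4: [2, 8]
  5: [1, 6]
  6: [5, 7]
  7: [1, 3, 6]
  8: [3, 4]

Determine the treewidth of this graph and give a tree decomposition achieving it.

Treewidth 2.
One optimal decomposition is:
Bags: B1 = {3, 4, 8}  B2 = {2, 3, 4}  B3 = {2, 3, 7}  B4 = {1, 2, 7}  B5 = {1, 6, 7}  B6 = {1, 5, 6}
Tree: B1–B2, B2–B3, B3–B4, B4–B5, B5–B6

Every bag has size at most 3, so the width is 3 − 1 = 2 and tw(G) ≤ 2. The edges 8–4–2–3–8 form a cycle, so G is not a tree and its treewidth is at least 2. The upper and lower bounds meet at 2, so that is the treewidth.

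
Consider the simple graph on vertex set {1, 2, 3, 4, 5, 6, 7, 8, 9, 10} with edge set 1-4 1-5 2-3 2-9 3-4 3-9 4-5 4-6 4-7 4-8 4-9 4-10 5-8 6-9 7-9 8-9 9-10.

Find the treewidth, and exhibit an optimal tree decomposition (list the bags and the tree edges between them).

Treewidth 2.
One optimal decomposition is:
Bags: B1 = {4, 8, 9}  B2 = {3, 4, 9}  B3 = {2, 3, 9}  B4 = {4, 5, 8}  B5 = {4, 9, 10}  B6 = {4, 6, 9}  B7 = {4, 7, 9}  B8 = {1, 4, 5}
Tree: B1–B2, B2–B3, B1–B4, B1–B5, B1–B6, B5–B7, B4–B8

Every bag has size at most 3, so the width is 3 − 1 = 2 and tw(G) ≤ 2. For the lower bound, the 3 vertices {2, 3, 9} are pairwise adjacent, and any tree decomposition puts a clique entirely inside one bag — forcing width ≥ 2. Therefore the treewidth is 2.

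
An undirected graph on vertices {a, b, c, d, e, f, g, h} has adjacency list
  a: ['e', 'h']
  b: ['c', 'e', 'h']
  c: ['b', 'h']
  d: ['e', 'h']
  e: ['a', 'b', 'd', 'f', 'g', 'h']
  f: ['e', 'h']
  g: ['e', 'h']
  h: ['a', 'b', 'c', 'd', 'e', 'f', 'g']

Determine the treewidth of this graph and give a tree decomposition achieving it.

Every bag has size at most 3, so the width is 3 − 1 = 2 and tw(G) ≤ 2. For the lower bound, the 3 vertices {d, e, h} are pairwise adjacent, and any tree decomposition puts a clique entirely inside one bag — forcing width ≥ 2. Hence tw(G) = 2 exactly.

Treewidth 2.
One optimal decomposition is:
Bags: B1 = {b, e, h}  B2 = {e, f, h}  B3 = {e, g, h}  B4 = {b, c, h}  B5 = {a, e, h}  B6 = {d, e, h}
Tree: B1–B2, B2–B3, B1–B4, B1–B5, B3–B6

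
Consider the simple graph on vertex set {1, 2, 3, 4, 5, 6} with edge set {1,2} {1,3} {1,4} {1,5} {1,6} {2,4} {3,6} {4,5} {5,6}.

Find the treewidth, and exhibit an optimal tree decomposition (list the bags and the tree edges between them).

Each bag holds 3 vertices, so the decomposition has width 2, which upper-bounds the treewidth. On the other hand G contains the 3-clique {1, 3, 6}. A clique must lie in a single bag of any decomposition, so no decomposition can have width below 2. Therefore the treewidth is 2.

Treewidth 2.
One such decomposition:
Bags: B1 = {1, 5, 6}  B2 = {1, 3, 6}  B3 = {1, 4, 5}  B4 = {1, 2, 4}
Tree: B1–B2, B1–B3, B3–B4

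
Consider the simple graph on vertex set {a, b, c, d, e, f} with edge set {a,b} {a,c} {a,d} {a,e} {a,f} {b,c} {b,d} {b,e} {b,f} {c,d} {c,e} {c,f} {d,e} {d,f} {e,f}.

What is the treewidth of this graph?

A width-5 tree decomposition is:
Bags: B1 = {a, b, c, d, e, f}
Tree: (single bag)
A single bag containing all 6 vertices is trivially a valid decomposition of width 5. For the lower bound, the 6 vertices {a, b, c, d, e, f} are pairwise adjacent, and any tree decomposition puts a clique entirely inside one bag — forcing width ≥ 5. The upper and lower bounds meet at 5, so that is the treewidth.

5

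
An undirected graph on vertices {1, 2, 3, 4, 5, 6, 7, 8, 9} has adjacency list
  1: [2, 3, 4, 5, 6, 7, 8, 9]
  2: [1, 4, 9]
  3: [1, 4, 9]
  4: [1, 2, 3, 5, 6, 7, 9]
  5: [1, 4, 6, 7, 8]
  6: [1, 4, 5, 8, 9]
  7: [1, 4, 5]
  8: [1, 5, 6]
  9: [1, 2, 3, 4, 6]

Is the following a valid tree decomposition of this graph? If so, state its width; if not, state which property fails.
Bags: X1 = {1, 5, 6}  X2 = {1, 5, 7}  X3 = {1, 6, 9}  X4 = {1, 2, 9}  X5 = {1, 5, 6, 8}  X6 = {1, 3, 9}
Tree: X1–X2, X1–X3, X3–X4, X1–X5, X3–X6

A tree decomposition must satisfy three properties: every vertex lies in some bag; for every edge, both endpoints lie together in some bag; and for every vertex, the bags containing it form a connected subtree. Here vertex 4 appears in no bag, so the decomposition is invalid.

No — vertex 4 appears in no bag.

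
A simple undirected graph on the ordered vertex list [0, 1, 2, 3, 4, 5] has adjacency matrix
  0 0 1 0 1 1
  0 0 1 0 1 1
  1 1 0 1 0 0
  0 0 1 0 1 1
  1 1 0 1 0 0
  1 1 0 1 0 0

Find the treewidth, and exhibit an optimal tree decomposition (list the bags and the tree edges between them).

Treewidth 3.
One optimal decomposition is:
Bags: B1 = {0, 1, 3, 5}  B2 = {0, 1, 3, 4}  B3 = {0, 1, 2, 3}
Tree: B1–B2, B2–B3

The largest bag has 4 vertices, giving width 3; this decomposition certifies tw(G) ≤ 3. For the lower bound: the 4 vertex sets {1,5}, {3,4}, {0}, {2} are disjoint, each induces a connected subgraph, and every pair is joined by at least one edge of G. Contracting each set to a single vertex therefore yields K_{4} as a minor, and since treewidth is minor-monotone, tw(G) ≥ tw(K_{4}) = 3. Therefore the treewidth is 3.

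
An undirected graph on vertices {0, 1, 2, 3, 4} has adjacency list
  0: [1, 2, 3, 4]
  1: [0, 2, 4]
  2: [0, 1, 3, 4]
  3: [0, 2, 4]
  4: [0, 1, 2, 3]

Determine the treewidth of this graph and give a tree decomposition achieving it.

Every bag has size at most 4, so the width is 4 − 1 = 3 and tw(G) ≤ 3. Conversely, {0, 1, 2, 4} is a clique of size 4, and the vertices of any clique must share a bag in every tree decomposition; so some bag has ≥ 4 vertices and tw(G) ≥ 3. Hence tw(G) = 3 exactly.

Treewidth 3.
One optimal decomposition is:
Bags: B1 = {0, 2, 3, 4}  B2 = {0, 1, 2, 4}
Tree: B1–B2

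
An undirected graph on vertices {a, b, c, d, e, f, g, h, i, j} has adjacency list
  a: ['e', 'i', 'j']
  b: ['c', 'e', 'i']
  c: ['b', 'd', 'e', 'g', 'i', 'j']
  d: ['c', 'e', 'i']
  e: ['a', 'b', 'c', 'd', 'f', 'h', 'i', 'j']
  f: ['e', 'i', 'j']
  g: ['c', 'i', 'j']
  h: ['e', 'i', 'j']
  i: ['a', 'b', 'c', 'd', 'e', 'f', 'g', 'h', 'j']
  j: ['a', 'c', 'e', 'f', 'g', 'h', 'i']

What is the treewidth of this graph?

3

A width-3 tree decomposition is:
Bags: B1 = {c, e, i, j}  B2 = {e, f, i, j}  B3 = {c, g, i, j}  B4 = {c, d, e, i}  B5 = {a, e, i, j}  B6 = {e, h, i, j}  B7 = {b, c, e, i}
Tree: B1–B2, B1–B3, B1–B4, B1–B5, B5–B6, B1–B7
Each bag holds 4 vertices, so the decomposition has width 3, which upper-bounds the treewidth. On the other hand G contains the 4-clique {c, g, i, j}. A clique must lie in a single bag of any decomposition, so no decomposition can have width below 3. The upper and lower bounds meet at 3, so that is the treewidth.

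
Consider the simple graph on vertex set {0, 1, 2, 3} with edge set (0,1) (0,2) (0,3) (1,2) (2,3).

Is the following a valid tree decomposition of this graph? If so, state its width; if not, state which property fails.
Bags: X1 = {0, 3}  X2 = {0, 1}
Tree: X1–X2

A tree decomposition must satisfy three properties: every vertex lies in some bag; for every edge, both endpoints lie together in some bag; and for every vertex, the bags containing it form a connected subtree. Here vertex 2 appears in no bag, so the decomposition is invalid.

No — vertex 2 appears in no bag.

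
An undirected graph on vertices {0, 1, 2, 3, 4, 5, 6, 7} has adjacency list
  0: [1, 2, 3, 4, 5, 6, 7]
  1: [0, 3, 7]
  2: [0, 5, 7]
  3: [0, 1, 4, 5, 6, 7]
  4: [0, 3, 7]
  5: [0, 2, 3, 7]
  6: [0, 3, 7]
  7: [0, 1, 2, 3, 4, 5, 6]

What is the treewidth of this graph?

A width-3 tree decomposition is:
Bags: B1 = {0, 3, 4, 7}  B2 = {0, 3, 6, 7}  B3 = {0, 3, 5, 7}  B4 = {0, 1, 3, 7}  B5 = {0, 2, 5, 7}
Tree: B1–B2, B1–B3, B2–B4, B3–B5
Each bag holds 4 vertices, so the decomposition has width 3, which upper-bounds the treewidth. Conversely, {0, 2, 5, 7} is a clique of size 4, and the vertices of any clique must share a bag in every tree decomposition; so some bag has ≥ 4 vertices and tw(G) ≥ 3. Combining the bounds, tw(G) = 3.

3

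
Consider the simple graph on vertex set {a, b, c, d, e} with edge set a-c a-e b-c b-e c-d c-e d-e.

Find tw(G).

2

A width-2 tree decomposition is:
Bags: B1 = {c, d, e}  B2 = {a, c, e}  B3 = {b, c, e}
Tree: B1–B2, B2–B3
Every bag has size at most 3, so the width is 3 − 1 = 2 and tw(G) ≤ 2. Conversely, {c, d, e} is a clique of size 3, and the vertices of any clique must share a bag in every tree decomposition; so some bag has ≥ 3 vertices and tw(G) ≥ 2. Therefore the treewidth is 2.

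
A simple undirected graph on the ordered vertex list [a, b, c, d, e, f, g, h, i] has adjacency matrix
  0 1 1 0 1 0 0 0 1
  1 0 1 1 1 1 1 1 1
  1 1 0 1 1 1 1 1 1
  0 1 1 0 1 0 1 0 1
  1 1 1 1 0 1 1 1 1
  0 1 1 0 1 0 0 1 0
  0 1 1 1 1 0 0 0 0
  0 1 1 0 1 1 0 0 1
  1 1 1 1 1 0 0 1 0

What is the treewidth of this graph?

A width-4 tree decomposition is:
Bags: B1 = {a, b, c, e, i}  B2 = {b, c, e, h, i}  B3 = {b, c, d, e, i}  B4 = {b, c, d, e, g}  B5 = {b, c, e, f, h}
Tree: B1–B2, B1–B3, B3–B4, B2–B5
The largest bag has 5 vertices, giving width 4; this decomposition certifies tw(G) ≤ 4. For the lower bound, the 5 vertices {b, c, d, e, g} are pairwise adjacent, and any tree decomposition puts a clique entirely inside one bag — forcing width ≥ 4. Combining the bounds, tw(G) = 4.

4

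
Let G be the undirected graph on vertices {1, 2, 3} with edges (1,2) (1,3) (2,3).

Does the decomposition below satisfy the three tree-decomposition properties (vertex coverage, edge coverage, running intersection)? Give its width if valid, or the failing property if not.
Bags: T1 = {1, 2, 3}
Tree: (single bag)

Yes; width 2.

Vertex coverage: the bags together contain {1, 2, 3}, the full vertex set. Edge coverage: each edge of G has both endpoints in at least one bag. Running intersection: for every vertex, the bags containing it form a connected subtree. All three properties hold, so this is a valid tree decomposition of width max|bag| − 1 = 2, and hence tw(G) ≤ 2.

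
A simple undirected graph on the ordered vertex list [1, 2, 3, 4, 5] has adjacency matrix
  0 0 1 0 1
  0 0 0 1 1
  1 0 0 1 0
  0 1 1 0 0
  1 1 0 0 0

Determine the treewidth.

A width-2 tree decomposition is:
Bags: B1 = {1, 3, 4}  B2 = {1, 4, 5}  B3 = {2, 4, 5}
Tree: B1–B2, B2–B3
Each bag holds 3 vertices, so the decomposition has width 2, which upper-bounds the treewidth. Since 4–3–1–5–2–4 is a cycle in G, G is not acyclic. Forests are exactly the graphs of treewidth ≤ 1, so tw(G) ≥ 2. Combining the bounds, tw(G) = 2.

2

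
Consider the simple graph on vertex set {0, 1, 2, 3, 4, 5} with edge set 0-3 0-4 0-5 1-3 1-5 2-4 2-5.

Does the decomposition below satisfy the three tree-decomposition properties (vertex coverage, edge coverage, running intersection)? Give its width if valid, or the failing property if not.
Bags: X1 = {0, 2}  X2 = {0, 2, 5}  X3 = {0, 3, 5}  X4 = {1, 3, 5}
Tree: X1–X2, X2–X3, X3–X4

A tree decomposition must satisfy three properties: every vertex lies in some bag; for every edge, both endpoints lie together in some bag; and for every vertex, the bags containing it form a connected subtree. Here vertex 4 appears in no bag, so the decomposition is invalid.

No — vertex 4 appears in no bag.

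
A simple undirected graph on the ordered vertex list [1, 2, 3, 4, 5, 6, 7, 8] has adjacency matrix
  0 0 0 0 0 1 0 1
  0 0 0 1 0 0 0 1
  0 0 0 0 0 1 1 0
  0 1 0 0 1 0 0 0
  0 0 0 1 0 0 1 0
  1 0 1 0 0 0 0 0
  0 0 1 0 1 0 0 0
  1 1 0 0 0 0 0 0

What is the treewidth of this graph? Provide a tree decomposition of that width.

Treewidth 2.
One optimal decomposition is:
Bags: B1 = {3, 6, 7}  B2 = {1, 6, 7}  B3 = {1, 7, 8}  B4 = {2, 7, 8}  B5 = {2, 4, 7}  B6 = {4, 5, 7}
Tree: B1–B2, B2–B3, B3–B4, B4–B5, B5–B6

The largest bag has 3 vertices, giving width 2; this decomposition certifies tw(G) ≤ 2. For the lower bound, G contains the cycle 7–3–6–1–8–2–4–5–7, so G is not a forest; only forests have treewidth ≤ 1, hence tw(G) ≥ 2. Hence tw(G) = 2 exactly.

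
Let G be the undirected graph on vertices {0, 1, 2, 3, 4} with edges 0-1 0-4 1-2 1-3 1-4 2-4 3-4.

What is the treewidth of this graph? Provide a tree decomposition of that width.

Treewidth 2.
One such decomposition:
Bags: B1 = {0, 1, 4}  B2 = {1, 2, 4}  B3 = {1, 3, 4}
Tree: B1–B2, B1–B3

Every bag has size at most 3, so the width is 3 − 1 = 2 and tw(G) ≤ 2. On the other hand G contains the 3-clique {0, 1, 4}. A clique must lie in a single bag of any decomposition, so no decomposition can have width below 2. The upper and lower bounds meet at 2, so that is the treewidth.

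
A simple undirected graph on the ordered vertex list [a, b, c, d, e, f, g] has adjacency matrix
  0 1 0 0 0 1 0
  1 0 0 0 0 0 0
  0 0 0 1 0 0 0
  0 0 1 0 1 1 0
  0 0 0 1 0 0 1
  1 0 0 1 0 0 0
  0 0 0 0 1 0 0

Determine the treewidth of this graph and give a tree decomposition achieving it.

The largest bag has 2 vertices, giving width 1; this decomposition certifies tw(G) ≤ 1. Since G has at least one edge (e.g. c–d), it is not an edgeless graph, so tw(G) ≥ 1. Combining the bounds, tw(G) = 1.

Treewidth 1.
Bags: B1 = {c, d}  B2 = {d, e}  B3 = {d, f}  B4 = {e, g}  B5 = {a, f}  B6 = {a, b}
Tree: B1–B2, B1–B3, B2–B4, B3–B5, B5–B6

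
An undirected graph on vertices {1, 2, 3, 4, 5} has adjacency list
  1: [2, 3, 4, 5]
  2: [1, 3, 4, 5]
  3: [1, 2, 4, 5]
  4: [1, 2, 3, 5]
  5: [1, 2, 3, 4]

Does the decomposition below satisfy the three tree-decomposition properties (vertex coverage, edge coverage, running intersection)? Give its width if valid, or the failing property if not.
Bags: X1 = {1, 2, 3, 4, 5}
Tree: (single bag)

Vertex coverage: the bags together contain {1, 2, 3, 4, 5}, the full vertex set. Edge coverage: each edge of G has both endpoints in at least one bag. Running intersection: for every vertex, the bags containing it form a connected subtree. All three properties hold, so this is a valid tree decomposition of width max|bag| − 1 = 4, and hence tw(G) ≤ 4.

Yes; width 4.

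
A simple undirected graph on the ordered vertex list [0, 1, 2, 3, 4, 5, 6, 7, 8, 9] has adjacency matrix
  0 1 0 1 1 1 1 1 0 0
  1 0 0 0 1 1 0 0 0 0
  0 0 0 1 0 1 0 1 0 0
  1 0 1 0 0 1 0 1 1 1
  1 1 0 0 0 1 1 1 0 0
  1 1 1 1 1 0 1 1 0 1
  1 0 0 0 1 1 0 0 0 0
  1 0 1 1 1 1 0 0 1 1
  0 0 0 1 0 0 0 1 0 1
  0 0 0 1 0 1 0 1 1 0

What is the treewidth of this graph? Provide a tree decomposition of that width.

Treewidth 3.
Bags: B1 = {3, 5, 7, 9}  B2 = {0, 3, 5, 7}  B3 = {3, 7, 8, 9}  B4 = {0, 4, 5, 7}  B5 = {0, 1, 4, 5}  B6 = {0, 4, 5, 6}  B7 = {2, 3, 5, 7}
Tree: B1–B2, B1–B3, B2–B4, B4–B5, B5–B6, B1–B7

Each bag holds 4 vertices, so the decomposition has width 3, which upper-bounds the treewidth. For the lower bound, the 4 vertices {3, 7, 8, 9} are pairwise adjacent, and any tree decomposition puts a clique entirely inside one bag — forcing width ≥ 3. Combining the bounds, tw(G) = 3.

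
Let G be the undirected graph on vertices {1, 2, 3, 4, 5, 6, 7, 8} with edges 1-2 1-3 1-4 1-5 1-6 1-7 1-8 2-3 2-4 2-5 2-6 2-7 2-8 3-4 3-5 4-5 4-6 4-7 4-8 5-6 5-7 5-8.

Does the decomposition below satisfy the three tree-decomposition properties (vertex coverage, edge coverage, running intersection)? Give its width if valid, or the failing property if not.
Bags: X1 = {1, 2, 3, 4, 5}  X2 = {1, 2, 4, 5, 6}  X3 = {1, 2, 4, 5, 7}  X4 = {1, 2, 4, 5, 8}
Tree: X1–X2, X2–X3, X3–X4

Every vertex of G appears in some bag (union = {1, 2, 3, 4, 5, 6, 7, 8}); every edge is covered by a bag; and for each vertex v the set of bags containing v is connected in the bag tree. The decomposition is therefore valid. The largest bag has 5 vertices, so the width is 4.

Yes; width 4.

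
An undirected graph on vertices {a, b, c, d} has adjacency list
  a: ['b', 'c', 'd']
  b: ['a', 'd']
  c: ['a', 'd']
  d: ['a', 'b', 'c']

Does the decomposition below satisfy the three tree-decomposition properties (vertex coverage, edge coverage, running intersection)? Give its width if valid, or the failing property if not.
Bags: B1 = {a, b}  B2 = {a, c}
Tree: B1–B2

A tree decomposition must satisfy three properties: every vertex lies in some bag; for every edge, both endpoints lie together in some bag; and for every vertex, the bags containing it form a connected subtree. Here vertex d appears in no bag, so the decomposition is invalid.

No — vertex d appears in no bag.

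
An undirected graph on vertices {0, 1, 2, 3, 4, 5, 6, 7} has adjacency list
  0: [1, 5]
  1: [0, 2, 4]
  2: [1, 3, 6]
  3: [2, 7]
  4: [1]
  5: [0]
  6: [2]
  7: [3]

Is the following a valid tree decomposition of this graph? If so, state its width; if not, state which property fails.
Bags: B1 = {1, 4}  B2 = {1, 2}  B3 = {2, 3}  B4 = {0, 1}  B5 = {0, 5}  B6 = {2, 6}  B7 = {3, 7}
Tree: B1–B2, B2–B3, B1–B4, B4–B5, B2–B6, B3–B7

Yes; width 1.

Every vertex of G appears in some bag (union = {0, 1, 2, 3, 4, 5, 6, 7}); every edge is covered by a bag; and for each vertex v the set of bags containing v is connected in the bag tree. The decomposition is therefore valid. The largest bag has 2 vertices, so the width is 1.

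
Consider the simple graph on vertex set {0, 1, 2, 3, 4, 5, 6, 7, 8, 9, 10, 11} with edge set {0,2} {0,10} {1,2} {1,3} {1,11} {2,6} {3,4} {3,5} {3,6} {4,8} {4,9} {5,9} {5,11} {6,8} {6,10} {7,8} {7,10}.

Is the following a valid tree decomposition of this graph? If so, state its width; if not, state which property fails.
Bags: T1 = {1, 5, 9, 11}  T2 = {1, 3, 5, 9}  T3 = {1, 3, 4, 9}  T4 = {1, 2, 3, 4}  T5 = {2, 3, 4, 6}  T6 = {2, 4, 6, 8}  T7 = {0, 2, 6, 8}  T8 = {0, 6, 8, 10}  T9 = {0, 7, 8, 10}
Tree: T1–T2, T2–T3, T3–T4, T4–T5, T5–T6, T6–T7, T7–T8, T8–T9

Yes; width 3.

Vertex coverage: the bags together contain {0, 1, 2, 3, 4, 5, 6, 7, 8, 9, 10, 11}, the full vertex set. Edge coverage: each edge of G has both endpoints in at least one bag. Running intersection: for every vertex, the bags containing it form a connected subtree. All three properties hold, so this is a valid tree decomposition of width max|bag| − 1 = 3, and hence tw(G) ≤ 3.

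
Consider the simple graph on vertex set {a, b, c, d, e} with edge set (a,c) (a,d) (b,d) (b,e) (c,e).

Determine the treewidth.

2

A width-2 tree decomposition is:
Bags: B1 = {a, c, e}  B2 = {a, b, e}  B3 = {a, b, d}
Tree: B1–B2, B2–B3
Every bag has size at most 3, so the width is 3 − 1 = 2 and tw(G) ≤ 2. Since a–c–e–b–d–a is a cycle in G, G is not acyclic. Forests are exactly the graphs of treewidth ≤ 1, so tw(G) ≥ 2. The upper and lower bounds meet at 2, so that is the treewidth.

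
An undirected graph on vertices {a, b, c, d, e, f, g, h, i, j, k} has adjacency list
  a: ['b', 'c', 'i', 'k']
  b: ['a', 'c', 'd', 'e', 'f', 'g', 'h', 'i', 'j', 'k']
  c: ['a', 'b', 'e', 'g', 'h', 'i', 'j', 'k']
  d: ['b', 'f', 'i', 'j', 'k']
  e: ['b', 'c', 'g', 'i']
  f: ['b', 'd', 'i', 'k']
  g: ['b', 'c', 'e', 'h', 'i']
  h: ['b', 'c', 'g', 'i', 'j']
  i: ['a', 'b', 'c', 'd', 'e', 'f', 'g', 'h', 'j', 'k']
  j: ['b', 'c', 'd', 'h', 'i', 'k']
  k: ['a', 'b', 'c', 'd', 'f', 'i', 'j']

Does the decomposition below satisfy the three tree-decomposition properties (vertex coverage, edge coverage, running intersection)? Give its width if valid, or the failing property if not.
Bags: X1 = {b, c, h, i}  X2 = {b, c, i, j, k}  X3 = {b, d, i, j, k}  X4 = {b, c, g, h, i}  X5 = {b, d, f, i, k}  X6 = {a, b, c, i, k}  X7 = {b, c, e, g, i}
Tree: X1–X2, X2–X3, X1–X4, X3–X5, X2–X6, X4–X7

A tree decomposition must satisfy three properties: every vertex lies in some bag; for every edge, both endpoints lie together in some bag; and for every vertex, the bags containing it form a connected subtree. Here edge (j,h) lies in no bag, so the decomposition is invalid.

No — edge (j,h) lies in no bag.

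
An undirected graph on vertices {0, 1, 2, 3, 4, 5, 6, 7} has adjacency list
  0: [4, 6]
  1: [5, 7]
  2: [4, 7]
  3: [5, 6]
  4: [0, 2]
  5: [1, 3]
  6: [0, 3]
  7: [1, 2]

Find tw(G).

2

A width-2 tree decomposition is:
Bags: B1 = {1, 2, 7}  B2 = {1, 2, 4}  B3 = {0, 1, 4}  B4 = {0, 1, 6}  B5 = {1, 3, 6}  B6 = {1, 3, 5}
Tree: B1–B2, B2–B3, B3–B4, B4–B5, B5–B6
The largest bag has 3 vertices, giving width 2; this decomposition certifies tw(G) ≤ 2. For the lower bound, G contains the cycle 1–7–2–4–0–6–3–5–1, so G is not a forest; only forests have treewidth ≤ 1, hence tw(G) ≥ 2. Hence tw(G) = 2 exactly.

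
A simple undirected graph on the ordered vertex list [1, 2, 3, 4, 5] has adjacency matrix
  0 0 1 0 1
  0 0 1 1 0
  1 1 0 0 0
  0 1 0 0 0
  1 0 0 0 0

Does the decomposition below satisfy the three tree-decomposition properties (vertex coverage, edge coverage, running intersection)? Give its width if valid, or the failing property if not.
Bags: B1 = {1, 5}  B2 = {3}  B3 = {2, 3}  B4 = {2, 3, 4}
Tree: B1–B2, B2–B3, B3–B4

A tree decomposition must satisfy three properties: every vertex lies in some bag; for every edge, both endpoints lie together in some bag; and for every vertex, the bags containing it form a connected subtree. Here edge (1,3) lies in no bag, so the decomposition is invalid.

No — edge (1,3) lies in no bag.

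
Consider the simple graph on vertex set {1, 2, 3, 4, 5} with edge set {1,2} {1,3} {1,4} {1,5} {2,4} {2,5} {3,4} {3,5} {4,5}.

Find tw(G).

3

A width-3 tree decomposition is:
Bags: B1 = {1, 2, 4, 5}  B2 = {1, 3, 4, 5}
Tree: B1–B2
The largest bag has 4 vertices, giving width 3; this decomposition certifies tw(G) ≤ 3. On the other hand G contains the 4-clique {1, 2, 4, 5}. A clique must lie in a single bag of any decomposition, so no decomposition can have width below 3. Therefore the treewidth is 3.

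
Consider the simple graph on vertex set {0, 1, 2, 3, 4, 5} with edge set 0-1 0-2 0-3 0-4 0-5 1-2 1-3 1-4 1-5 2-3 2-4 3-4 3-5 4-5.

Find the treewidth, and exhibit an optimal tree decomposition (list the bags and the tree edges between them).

Treewidth 4.
One optimal decomposition is:
Bags: B1 = {0, 1, 3, 4, 5}  B2 = {0, 1, 2, 3, 4}
Tree: B1–B2

The largest bag has 5 vertices, giving width 4; this decomposition certifies tw(G) ≤ 4. For the lower bound, the 5 vertices {0, 1, 2, 3, 4} are pairwise adjacent, and any tree decomposition puts a clique entirely inside one bag — forcing width ≥ 4. Combining the bounds, tw(G) = 4.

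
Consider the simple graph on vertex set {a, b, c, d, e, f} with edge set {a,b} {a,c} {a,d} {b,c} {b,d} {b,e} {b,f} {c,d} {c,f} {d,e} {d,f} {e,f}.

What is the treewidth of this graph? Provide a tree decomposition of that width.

Every bag has size at most 4, so the width is 4 − 1 = 3 and tw(G) ≤ 3. On the other hand G contains the 4-clique {b, d, e, f}. A clique must lie in a single bag of any decomposition, so no decomposition can have width below 3. Hence tw(G) = 3 exactly.

Treewidth 3.
One optimal decomposition is:
Bags: B1 = {b, d, e, f}  B2 = {b, c, d, f}  B3 = {a, b, c, d}
Tree: B1–B2, B2–B3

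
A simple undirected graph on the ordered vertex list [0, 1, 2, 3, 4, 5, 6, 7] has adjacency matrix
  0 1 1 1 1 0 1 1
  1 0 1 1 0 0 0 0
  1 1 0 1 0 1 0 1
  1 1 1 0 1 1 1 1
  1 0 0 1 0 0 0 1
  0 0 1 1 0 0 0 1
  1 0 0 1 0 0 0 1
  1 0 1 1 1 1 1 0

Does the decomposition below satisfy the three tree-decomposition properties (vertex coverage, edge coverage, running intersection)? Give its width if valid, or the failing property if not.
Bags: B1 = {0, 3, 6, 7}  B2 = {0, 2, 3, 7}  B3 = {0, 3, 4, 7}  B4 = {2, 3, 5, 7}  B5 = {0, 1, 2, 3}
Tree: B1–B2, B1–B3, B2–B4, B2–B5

Checking the three conditions: (i) the bags cover all of {0, 1, 2, 3, 4, 5, 6, 7}; (ii) for each edge, some bag contains both endpoints; (iii) the bags containing any fixed vertex form a subtree. All hold, so the decomposition is valid with width 4 − 1 = 3.

Yes; width 3.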